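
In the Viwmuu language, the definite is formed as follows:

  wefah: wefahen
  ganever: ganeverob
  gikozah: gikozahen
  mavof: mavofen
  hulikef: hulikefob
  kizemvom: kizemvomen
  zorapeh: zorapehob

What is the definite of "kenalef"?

"kenalef" has last vowel 'e'. The stems whose last vowel is 'e' (hulikef → hulikefob, zorapeh → zorapehob, ganever → ganeverob) add -ob.
So kenalef → kenalefob.

kenalefob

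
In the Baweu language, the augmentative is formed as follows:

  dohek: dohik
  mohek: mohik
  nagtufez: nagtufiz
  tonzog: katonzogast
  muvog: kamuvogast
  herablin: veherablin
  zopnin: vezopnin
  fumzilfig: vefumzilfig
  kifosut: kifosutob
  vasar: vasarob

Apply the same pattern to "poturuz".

poturuzob

tonzog and fumzilfig both end in -g yet inflect differently (katonzogast, vefumzilfig), so the final letter is not what conditions the rule; the last vowel is.
"poturuz" has last vowel 'u'. The one such stem in the data (kifosut → kifosutob) adds -ob, so the same rule applies.
The other patterns: stems whose last vowel is 'e' change the last vowel to 'i'; stems whose last vowel is 'o' add ka- … -ast around the stem; stems whose last vowel is 'i' add the prefix ve-.
So poturuz → poturuzob.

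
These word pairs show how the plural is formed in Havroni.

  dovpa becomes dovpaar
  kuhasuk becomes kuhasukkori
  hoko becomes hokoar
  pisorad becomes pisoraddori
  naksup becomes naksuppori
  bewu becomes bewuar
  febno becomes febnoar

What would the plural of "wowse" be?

bewu and kuhasuk both have last vowel 'u' yet inflect differently (bewuar, kuhasukkori), so the last vowel is not what conditions the rule; whether the stem ends in a vowel or a consonant is.
"wowse" ends in a vowel. The stems ending in a vowel (hoko → hokoar, bewu → bewuar, febno → febnoar) add -ar.
The other pattern: stems ending in a consonant double the final consonant and add -ori.
So wowse → wowsear.

wowsear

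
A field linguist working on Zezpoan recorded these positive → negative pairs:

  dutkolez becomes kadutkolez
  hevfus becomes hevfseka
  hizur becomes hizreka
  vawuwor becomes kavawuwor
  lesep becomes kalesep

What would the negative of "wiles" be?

hizur and vawuwor both end in -r yet inflect differently (hizreka, kavawuwor), so the final letter is not what conditions the rule; the last vowel is.
"wiles" has last vowel 'e'. The stems whose last vowel is 'e' (dutkolez → kadutkolez, lesep → kalesep) add the prefix ka-.
So wiles → kawiles.

kawiles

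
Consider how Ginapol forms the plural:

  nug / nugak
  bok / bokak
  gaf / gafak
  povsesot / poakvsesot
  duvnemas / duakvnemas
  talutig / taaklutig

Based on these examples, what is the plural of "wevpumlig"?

weakvpumlig

nug and talutig both end in -g yet inflect differently (nugak, taaklutig), so the final letter is not what conditions the rule; the number of vowels is.
"wevpumlig" has 3 vowels. The stems with 3 vowels (povsesot → poakvsesot, duvnemas → duakvnemas, talutig → taaklutig) insert -ak- after the first vowel.
So wevpumlig → weakvpumlig.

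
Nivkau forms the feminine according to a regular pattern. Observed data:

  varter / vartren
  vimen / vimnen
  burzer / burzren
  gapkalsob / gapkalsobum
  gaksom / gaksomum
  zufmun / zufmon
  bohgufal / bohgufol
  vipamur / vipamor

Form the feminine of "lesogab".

lesogob

vimen and zufmun both end in -n yet inflect differently (vimnen, zufmon), so the final letter is not what conditions the rule; the last vowel is.
"lesogab" has last vowel 'a'. The one such stem in the data (bohgufal → bohgufol) changes the last vowel to 'o' (as do zufmun, vipamur), so the same rule applies.
So lesogab → lesogob.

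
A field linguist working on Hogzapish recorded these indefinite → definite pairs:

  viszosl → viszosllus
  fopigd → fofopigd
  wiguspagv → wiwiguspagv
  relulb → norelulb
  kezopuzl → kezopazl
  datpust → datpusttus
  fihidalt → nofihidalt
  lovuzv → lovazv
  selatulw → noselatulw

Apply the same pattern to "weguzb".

wegazb

fihidalt and datpust both end in -t yet inflect differently (nofihidalt, datpusttus), so the final letter is not what conditions the rule; the second-to-last letter is.
"weguzb" has second-to-last letter 'z'. The stems whose second-to-last letter is 'z' (kezopuzl → kezopazl, lovuzv → lovazv) change the last vowel to 'a'.
So weguzb → wegazb.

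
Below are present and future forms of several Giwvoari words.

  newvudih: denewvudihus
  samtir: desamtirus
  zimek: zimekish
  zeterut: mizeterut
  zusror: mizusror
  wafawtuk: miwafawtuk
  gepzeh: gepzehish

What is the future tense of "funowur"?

mifunowur

"funowur" has last vowel 'u'. The stems whose last vowel is 'u' (wafawtuk → miwafawtuk, zeterut → mizeterut) add the prefix mi-.
The other patterns: stems whose last vowel is 'e' add -ish; stems whose last vowel is 'i' add de- … -us around the stem.
So funowur → mifunowur.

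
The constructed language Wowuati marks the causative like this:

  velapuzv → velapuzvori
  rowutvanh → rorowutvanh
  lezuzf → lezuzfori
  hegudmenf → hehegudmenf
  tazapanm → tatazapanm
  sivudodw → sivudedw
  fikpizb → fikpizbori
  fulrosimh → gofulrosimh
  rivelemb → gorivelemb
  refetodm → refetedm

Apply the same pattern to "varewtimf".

govarewtimf

"varewtimf" has second-to-last letter 'm'. The stems whose second-to-last letter is 'm' (fulrosimh → gofulrosimh, rivelemb → gorivelemb) add the prefix go-.
The other patterns: stems whose second-to-last letter is 'z' add -ori; stems whose second-to-last letter is 'n' repeat the first consonant+vowel as a prefix; stems whose second-to-last letter is 'd' change the last vowel to 'e'.
So varewtimf → govarewtimf.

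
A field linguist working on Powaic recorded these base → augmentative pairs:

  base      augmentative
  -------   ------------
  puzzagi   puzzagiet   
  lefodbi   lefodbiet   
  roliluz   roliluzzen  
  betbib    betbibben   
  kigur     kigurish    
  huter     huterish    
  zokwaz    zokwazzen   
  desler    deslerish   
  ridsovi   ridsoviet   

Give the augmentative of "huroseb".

puzzagi and betbib both have last vowel 'i' yet inflect differently (puzzagiet, betbibben), so the last vowel is not what conditions the rule; the final letter is.
"huroseb" ends in -b. The one such stem in the data (betbib → betbibben) doubles the final consonant and adds -en (as do zokwaz, roliluz), so the same rule applies.
The other patterns: stems ending in -i add -et; stems ending in -r add -ish.
So huroseb → hurosebben.

hurosebben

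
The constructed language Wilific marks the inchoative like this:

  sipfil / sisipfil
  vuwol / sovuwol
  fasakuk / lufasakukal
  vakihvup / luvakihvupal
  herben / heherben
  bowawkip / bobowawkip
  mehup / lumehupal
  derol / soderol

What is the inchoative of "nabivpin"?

"nabivpin" has last vowel 'i'. The stems whose last vowel is 'i' (sipfil → sisipfil, bowawkip → bobowawkip) repeat the first consonant+vowel as a prefix.
So nabivpin → nanabivpin.

nanabivpin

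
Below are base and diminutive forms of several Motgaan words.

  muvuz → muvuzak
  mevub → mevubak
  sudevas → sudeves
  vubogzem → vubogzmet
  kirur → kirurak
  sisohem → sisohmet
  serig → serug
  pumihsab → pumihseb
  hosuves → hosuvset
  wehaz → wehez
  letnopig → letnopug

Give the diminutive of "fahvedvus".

fahvedvusak

"fahvedvus" has last vowel 'u'. The stems whose last vowel is 'u' (muvuz → muvuzak, kirur → kirurak, mevub → mevubak) add -ak.
The other patterns: stems whose last vowel is 'a' change the last vowel to 'e'; stems whose last vowel is 'i' change the last vowel to 'u'; stems whose last vowel is 'e' delete the last vowel and add -et.
So fahvedvus → fahvedvusak.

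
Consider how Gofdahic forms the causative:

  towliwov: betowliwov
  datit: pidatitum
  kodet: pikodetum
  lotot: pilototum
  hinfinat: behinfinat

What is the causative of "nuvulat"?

benuvulat

"nuvulat" has 3 vowels. The stems with 3 vowels (towliwov → betowliwov, hinfinat → behinfinat) add the prefix be-.
The other pattern: stems with 2 vowels add pi- … -um around the stem.
So nuvulat → benuvulat.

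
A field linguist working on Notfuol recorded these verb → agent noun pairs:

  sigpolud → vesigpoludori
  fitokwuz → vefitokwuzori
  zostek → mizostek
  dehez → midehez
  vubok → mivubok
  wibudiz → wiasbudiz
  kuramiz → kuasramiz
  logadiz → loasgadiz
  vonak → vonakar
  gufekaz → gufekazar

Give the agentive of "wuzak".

wuzakar

fitokwuz and dehez both end in -z yet inflect differently (vefitokwuzori, midehez), so the final letter is not what conditions the rule; the last vowel is.
"wuzak" has last vowel 'a'. The stems whose last vowel is 'a' (vonak → vonakar, gufekaz → gufekazar) add -ar.
The other patterns: stems whose last vowel is 'u' add ve- … -ori around the stem; stems whose last vowel is 'e' or 'o' add the prefix mi-; stems whose last vowel is 'i' insert -as- after the first vowel.
So wuzak → wuzakar.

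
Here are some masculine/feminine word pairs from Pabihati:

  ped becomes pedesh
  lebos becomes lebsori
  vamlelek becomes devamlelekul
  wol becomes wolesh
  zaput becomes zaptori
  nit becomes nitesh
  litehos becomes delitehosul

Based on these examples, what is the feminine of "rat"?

nit and zaput both end in -t yet inflect differently (nitesh, zaptori), so the final letter is not what conditions the rule; the number of vowels is.
"rat" has 1 vowel. The stems with 1 vowel (ped → pedesh, wol → wolesh, nit → nitesh) add -esh.
The other patterns: stems with 2 vowels delete the last vowel and add -ori; stems with 3 vowels add de- … -ul around the stem.
So rat → ratesh.

ratesh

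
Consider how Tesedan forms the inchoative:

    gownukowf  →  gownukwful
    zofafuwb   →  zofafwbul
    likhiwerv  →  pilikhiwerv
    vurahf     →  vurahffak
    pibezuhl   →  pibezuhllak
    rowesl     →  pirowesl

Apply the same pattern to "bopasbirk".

vurahf and gownukowf both end in -f yet inflect differently (vurahffak, gownukwful), so the final letter is not what conditions the rule; the second-to-last letter is.
"bopasbirk" has second-to-last letter 'r'. The one such stem in the data (likhiwerv → pilikhiwerv) adds the prefix pi-, so the same rule applies.
The other patterns: stems whose second-to-last letter is 'h' double the final consonant and add -ak; stems whose second-to-last letter is 'w' delete the last vowel and add -ul.
So bopasbirk → pibopasbirk.

pibopasbirk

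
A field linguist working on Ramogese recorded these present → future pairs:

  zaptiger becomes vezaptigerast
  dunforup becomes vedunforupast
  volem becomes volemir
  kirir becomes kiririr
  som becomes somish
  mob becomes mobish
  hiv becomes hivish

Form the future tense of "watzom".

watzomir

"watzom" has 2 vowels. The stems with 2 vowels (kirir → kiririr, volem → volemir) add -ir.
So watzom → watzomir.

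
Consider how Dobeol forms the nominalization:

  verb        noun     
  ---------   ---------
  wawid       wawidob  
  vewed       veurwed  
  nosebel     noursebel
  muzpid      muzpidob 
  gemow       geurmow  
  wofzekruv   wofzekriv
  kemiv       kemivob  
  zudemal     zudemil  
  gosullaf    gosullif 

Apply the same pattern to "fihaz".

zudemal and nosebel both end in -l yet inflect differently (zudemil, noursebel), so the final letter is not what conditions the rule; the last vowel is.
"fihaz" has last vowel 'a'. The stems whose last vowel is 'a' (gosullaf → gosullif, zudemal → zudemil) change the last vowel to 'i'.
So fihaz → fihiz.

fihiz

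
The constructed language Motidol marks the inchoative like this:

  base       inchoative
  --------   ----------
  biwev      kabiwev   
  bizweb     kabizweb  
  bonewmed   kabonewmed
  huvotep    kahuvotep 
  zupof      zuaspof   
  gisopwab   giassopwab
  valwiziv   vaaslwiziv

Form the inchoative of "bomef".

bizweb and gisopwab both end in -b yet inflect differently (kabizweb, giassopwab), so the final letter is not what conditions the rule; the last vowel is.
"bomef" has last vowel 'e'. The stems whose last vowel is 'e' (biwev → kabiwev, bizweb → kabizweb, bonewmed → kabonewmed) add the prefix ka-.
The other pattern: stems whose last vowel is 'a', 'i' or 'o' insert -as- after the first vowel.
So bomef → kabomef.

kabomef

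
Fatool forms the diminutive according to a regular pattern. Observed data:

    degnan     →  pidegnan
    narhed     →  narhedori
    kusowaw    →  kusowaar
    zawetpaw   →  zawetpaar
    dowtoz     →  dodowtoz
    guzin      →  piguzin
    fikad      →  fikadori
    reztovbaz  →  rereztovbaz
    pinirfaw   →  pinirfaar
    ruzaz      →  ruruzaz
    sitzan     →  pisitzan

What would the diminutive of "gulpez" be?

"gulpez" ends in -z. The stems ending in -z (dowtoz → dodowtoz, ruzaz → ruruzaz, reztovbaz → rereztovbaz) repeat the first consonant+vowel as a prefix.
So gulpez → gugulpez.

gugulpez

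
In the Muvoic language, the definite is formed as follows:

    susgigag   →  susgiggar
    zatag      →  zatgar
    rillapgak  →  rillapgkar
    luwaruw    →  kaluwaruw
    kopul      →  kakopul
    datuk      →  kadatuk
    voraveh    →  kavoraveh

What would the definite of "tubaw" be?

"tubaw" has last vowel 'a'. The stems whose last vowel is 'a' (susgigag → susgiggar, zatag → zatgar, rillapgak → rillapgkar) delete the last vowel and add -ar.
The other pattern: stems whose last vowel is 'e' or 'u' add the prefix ka-.
So tubaw → tubwar.

tubwar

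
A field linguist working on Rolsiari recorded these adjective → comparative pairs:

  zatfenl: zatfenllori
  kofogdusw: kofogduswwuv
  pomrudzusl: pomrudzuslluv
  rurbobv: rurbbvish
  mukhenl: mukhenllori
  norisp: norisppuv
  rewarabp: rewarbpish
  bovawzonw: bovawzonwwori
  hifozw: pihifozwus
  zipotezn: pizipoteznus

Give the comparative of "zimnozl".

pizimnozlus

"zimnozl" has second-to-last letter 'z'. The stems whose second-to-last letter is 'z' (zipotezn → pizipoteznus, hifozw → pihifozwus) add pi- … -us around the stem.
The other patterns: stems whose second-to-last letter is 'b' delete the last vowel and add -ish; stems whose second-to-last letter is 'n' double the final consonant and add -ori; stems whose second-to-last letter is 's' double the final consonant and add -uv.
So zimnozl → pizimnozlus.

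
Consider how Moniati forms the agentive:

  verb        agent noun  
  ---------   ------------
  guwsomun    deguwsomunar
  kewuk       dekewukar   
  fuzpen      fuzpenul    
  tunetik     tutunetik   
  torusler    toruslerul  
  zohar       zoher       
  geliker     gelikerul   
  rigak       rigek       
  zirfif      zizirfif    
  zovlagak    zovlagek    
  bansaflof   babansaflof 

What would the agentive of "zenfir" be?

zezenfir

geliker and zohar both end in -r yet inflect differently (gelikerul, zoher), so the final letter is not what conditions the rule; the last vowel is.
"zenfir" has last vowel 'i'. The stems whose last vowel is 'i' (zirfif → zizirfif, tunetik → tutunetik) repeat the first consonant+vowel as a prefix.
The other patterns: stems whose last vowel is 'e' add -ul; stems whose last vowel is 'a' change the last vowel to 'e'; stems whose last vowel is 'u' add de- … -ar around the stem.
So zenfir → zezenfir.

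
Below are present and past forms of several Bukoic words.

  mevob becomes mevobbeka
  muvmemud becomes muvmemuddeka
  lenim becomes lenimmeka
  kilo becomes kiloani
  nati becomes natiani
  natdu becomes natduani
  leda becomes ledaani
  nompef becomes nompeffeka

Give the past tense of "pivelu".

"pivelu" ends in a vowel. The stems ending in a vowel (kilo → kiloani, nati → natiani, leda → ledaani) add -ani.
So pivelu → piveluani.

piveluani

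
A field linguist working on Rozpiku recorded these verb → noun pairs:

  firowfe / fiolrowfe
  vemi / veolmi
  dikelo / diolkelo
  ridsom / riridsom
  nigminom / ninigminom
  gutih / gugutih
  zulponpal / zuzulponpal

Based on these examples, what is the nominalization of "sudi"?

suoldi

"sudi" ends in a vowel. The stems ending in a vowel (firowfe → fiolrowfe, vemi → veolmi, dikelo → diolkelo) insert -ol- after the first vowel.
So sudi → suoldi.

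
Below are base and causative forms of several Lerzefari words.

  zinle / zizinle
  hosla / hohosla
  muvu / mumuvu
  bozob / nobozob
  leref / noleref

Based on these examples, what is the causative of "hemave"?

zinle and leref both have last vowel 'e' yet inflect differently (zizinle, noleref), so the last vowel is not what conditions the rule; whether the stem ends in a vowel or a consonant is.
"hemave" ends in a vowel. The stems ending in a vowel (hosla → hohosla, zinle → zizinle, muvu → mumuvu) repeat the first consonant+vowel as a prefix.
So hemave → hehemave.

hehemave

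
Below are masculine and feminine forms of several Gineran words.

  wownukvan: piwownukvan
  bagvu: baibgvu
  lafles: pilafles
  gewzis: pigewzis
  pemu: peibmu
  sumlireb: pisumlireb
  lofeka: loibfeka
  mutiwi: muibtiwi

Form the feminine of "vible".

"vible" ends in a vowel. The stems ending in a vowel (bagvu → baibgvu, lofeka → loibfeka, pemu → peibmu) insert -ib- after the first vowel.
So vible → viibble.

viibble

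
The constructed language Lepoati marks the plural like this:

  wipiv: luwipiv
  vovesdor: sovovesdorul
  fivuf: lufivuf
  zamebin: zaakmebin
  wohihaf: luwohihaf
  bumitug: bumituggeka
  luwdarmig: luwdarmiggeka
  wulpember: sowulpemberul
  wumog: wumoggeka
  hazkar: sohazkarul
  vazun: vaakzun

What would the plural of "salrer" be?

sosalrerul

vovesdor and wumog both have last vowel 'o' yet inflect differently (sovovesdorul, wumoggeka), so the last vowel is not what conditions the rule; the final letter is.
"salrer" ends in -r. The stems ending in -r (vovesdor → sovovesdorul, hazkar → sohazkarul, wulpember → sowulpemberul) add so- … -ul around the stem.
The other patterns: stems ending in -g double the final consonant and add -eka; stems ending in -n insert -ak- after the first vowel; stems ending in -f or -v add the prefix lu-.
So salrer → sosalrerul.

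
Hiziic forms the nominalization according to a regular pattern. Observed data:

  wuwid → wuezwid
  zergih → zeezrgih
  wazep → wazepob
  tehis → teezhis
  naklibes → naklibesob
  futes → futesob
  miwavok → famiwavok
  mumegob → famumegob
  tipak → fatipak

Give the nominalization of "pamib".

paezmib

"pamib" has last vowel 'i'. The stems whose last vowel is 'i' (zergih → zeezrgih, tehis → teezhis, wuwid → wuezwid) insert -ez- after the first vowel.
So pamib → paezmib.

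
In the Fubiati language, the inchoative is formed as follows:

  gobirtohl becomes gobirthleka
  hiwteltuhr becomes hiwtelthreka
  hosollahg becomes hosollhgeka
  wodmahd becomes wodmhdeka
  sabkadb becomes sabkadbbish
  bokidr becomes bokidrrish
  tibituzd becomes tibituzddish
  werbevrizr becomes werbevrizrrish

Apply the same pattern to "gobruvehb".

gobruvhbeka

hiwteltuhr and bokidr both end in -r yet inflect differently (hiwtelthreka, bokidrrish), so the final letter is not what conditions the rule; the second-to-last letter is.
"gobruvehb" has second-to-last letter 'h'. The stems whose second-to-last letter is 'h' (gobirtohl → gobirthleka, hiwteltuhr → hiwtelthreka, hosollahg → hosollhgeka) delete the last vowel and add -eka.
The other pattern: stems whose second-to-last letter is 'd' or 'z' double the final consonant and add -ish.
So gobruvehb → gobruvhbeka.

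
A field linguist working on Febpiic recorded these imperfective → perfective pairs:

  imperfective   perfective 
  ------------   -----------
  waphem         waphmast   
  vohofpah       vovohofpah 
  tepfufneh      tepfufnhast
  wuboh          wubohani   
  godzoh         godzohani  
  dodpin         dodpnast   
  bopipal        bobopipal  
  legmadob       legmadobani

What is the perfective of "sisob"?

sisobani

tepfufneh and vohofpah both end in -h yet inflect differently (tepfufnhast, vovohofpah), so the final letter is not what conditions the rule; the last vowel is.
"sisob" has last vowel 'o'. The stems whose last vowel is 'o' (legmadob → legmadobani, godzoh → godzohani, wuboh → wubohani) add -ani.
The other patterns: stems whose last vowel is 'e' or 'i' delete the last vowel and add -ast; stems whose last vowel is 'a' repeat the first consonant+vowel as a prefix.
So sisob → sisobani.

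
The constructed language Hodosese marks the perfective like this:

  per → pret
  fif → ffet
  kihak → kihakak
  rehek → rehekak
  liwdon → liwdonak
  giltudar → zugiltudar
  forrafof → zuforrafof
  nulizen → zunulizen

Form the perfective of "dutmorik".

zudutmorik

per and giltudar both end in -r yet inflect differently (pret, zugiltudar), so the final letter is not what conditions the rule; the number of vowels is.
"dutmorik" has 3 vowels. The stems with 3 vowels (giltudar → zugiltudar, forrafof → zuforrafof, nulizen → zunulizen) add the prefix zu-.
So dutmorik → zudutmorik.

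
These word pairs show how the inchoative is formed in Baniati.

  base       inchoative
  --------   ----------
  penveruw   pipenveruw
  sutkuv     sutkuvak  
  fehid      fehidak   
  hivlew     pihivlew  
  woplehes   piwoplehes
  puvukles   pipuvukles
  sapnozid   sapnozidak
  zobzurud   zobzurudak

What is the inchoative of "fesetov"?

fesetovak

penveruw and sutkuv both have last vowel 'u' yet inflect differently (pipenveruw, sutkuvak), so the last vowel is not what conditions the rule; the final letter is.
"fesetov" ends in -v. The one such stem in the data (sutkuv → sutkuvak) adds -ak, so the same rule applies.
The other pattern: stems ending in -s or -w add the prefix pi-.
So fesetov → fesetovak.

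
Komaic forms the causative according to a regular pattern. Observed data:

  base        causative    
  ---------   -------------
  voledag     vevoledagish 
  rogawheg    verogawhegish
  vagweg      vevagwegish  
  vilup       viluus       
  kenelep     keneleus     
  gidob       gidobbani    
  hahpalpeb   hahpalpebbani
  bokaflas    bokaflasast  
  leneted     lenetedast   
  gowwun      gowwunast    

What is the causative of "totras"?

"totras" ends in -s. The one such stem in the data (bokaflas → bokaflasast) adds -ast, so the same rule applies.
The other patterns: stems ending in -g add ve- … -ish around the stem; stems ending in -p drop the final letter and add -us; stems ending in -b double the final consonant and add -ani.
So totras → totrasast.

totrasast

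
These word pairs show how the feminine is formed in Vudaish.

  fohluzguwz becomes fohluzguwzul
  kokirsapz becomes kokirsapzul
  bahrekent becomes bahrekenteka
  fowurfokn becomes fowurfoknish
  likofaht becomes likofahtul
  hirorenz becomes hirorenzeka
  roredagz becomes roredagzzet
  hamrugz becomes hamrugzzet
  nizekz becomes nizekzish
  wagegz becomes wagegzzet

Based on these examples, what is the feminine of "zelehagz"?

"zelehagz" has second-to-last letter 'g'. The stems whose second-to-last letter is 'g' (hamrugz → hamrugzzet, roredagz → roredagzzet, wagegz → wagegzzet) double the final consonant and add -et.
The other patterns: stems whose second-to-last letter is 'k' add -ish; stems whose second-to-last letter is 'n' add -eka; stems whose second-to-last letter is 'h', 'p' or 'w' add -ul.
So zelehagz → zelehagzzet.

zelehagzzet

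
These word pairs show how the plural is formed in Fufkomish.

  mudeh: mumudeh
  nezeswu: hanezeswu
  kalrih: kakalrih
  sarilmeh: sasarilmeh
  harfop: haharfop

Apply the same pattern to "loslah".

sarilmeh and nezeswu both have 3 vowels yet inflect differently (sasarilmeh, hanezeswu), so the number of vowels is not what conditions the rule; the final letter is.
"loslah" ends in -h. The stems ending in -h (sarilmeh → sasarilmeh, mudeh → mumudeh, kalrih → kakalrih) repeat the first consonant+vowel as a prefix.
The other pattern: stems ending in -p or -u add the prefix ha-.
So loslah → loloslah.

loloslah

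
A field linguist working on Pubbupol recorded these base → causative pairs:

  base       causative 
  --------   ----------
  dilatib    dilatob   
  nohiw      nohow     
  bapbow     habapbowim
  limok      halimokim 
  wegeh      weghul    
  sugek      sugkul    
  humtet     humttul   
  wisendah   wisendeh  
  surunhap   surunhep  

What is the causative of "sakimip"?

sakimop

nohiw and bapbow both end in -w yet inflect differently (nohow, habapbowim), so the final letter is not what conditions the rule; the last vowel is.
"sakimip" has last vowel 'i'. The stems whose last vowel is 'i' (dilatib → dilatob, nohiw → nohow) change the last vowel to 'o'.
The other patterns: stems whose last vowel is 'o' add ha- … -im around the stem; stems whose last vowel is 'e' delete the last vowel and add -ul; stems whose last vowel is 'a' change the last vowel to 'e'.
So sakimip → sakimop.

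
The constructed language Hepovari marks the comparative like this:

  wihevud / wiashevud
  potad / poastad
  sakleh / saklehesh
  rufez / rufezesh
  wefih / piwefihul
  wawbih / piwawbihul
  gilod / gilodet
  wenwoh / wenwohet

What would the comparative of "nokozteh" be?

"nokozteh" has last vowel 'e'. The stems whose last vowel is 'e' (sakleh → saklehesh, rufez → rufezesh) add -esh.
The other patterns: stems whose last vowel is 'a' or 'u' insert -as- after the first vowel; stems whose last vowel is 'i' add pi- … -ul around the stem; stems whose last vowel is 'o' add -et.
So nokozteh → nokoztehesh.

nokoztehesh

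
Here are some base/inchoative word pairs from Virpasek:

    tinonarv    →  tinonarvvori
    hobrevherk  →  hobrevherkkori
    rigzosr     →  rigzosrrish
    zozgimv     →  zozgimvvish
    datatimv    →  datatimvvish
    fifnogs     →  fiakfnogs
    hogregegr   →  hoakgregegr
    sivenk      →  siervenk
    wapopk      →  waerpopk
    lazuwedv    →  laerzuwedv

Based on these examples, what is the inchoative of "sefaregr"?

"sefaregr" has second-to-last letter 'g'. The stems whose second-to-last letter is 'g' (fifnogs → fiakfnogs, hogregegr → hoakgregegr) insert -ak- after the first vowel.
So sefaregr → seakfaregr.

seakfaregr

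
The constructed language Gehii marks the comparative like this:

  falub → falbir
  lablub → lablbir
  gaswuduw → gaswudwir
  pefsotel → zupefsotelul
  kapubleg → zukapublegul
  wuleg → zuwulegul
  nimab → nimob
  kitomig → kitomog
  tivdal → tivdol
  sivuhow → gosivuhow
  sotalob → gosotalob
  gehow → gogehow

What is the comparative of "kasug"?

falub and nimab both end in -b yet inflect differently (falbir, nimob), so the final letter is not what conditions the rule; the last vowel is.
"kasug" has last vowel 'u'. The stems whose last vowel is 'u' (falub → falbir, lablub → lablbir, gaswuduw → gaswudwir) delete the last vowel and add -ir.
The other patterns: stems whose last vowel is 'e' add zu- … -ul around the stem; stems whose last vowel is 'a' or 'i' change the last vowel to 'o'; stems whose last vowel is 'o' add the prefix go-.
So kasug → kasgir.

kasgir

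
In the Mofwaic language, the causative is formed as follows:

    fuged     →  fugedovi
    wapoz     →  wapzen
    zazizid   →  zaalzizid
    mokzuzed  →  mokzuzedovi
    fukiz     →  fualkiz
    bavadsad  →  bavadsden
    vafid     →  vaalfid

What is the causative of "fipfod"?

fipfden

vafid and fuged both end in -d yet inflect differently (vaalfid, fugedovi), so the final letter is not what conditions the rule; the last vowel is.
"fipfod" has last vowel 'o'. The one such stem in the data (wapoz → wapzen) deletes the last vowel and adds -en (as does bavadsad), so the same rule applies.
The other patterns: stems whose last vowel is 'i' insert -al- after the first vowel; stems whose last vowel is 'e' add -ovi.
So fipfod → fipfden.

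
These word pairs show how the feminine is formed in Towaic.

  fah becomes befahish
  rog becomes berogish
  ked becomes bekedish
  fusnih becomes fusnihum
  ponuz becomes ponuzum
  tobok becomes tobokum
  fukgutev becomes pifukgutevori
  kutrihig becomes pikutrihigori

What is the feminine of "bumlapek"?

pibumlapekori

"bumlapek" has 3 vowels. The stems with 3 vowels (fukgutev → pifukgutevori, kutrihig → pikutrihigori) add pi- … -ori around the stem.
The other patterns: stems with 1 vowel add be- … -ish around the stem; stems with 2 vowels add -um.
So bumlapek → pibumlapekori.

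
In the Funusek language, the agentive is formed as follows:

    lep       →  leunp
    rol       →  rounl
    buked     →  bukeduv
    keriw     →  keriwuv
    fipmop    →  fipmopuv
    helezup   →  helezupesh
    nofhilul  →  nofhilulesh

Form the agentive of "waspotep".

lep and fipmop both end in -p yet inflect differently (leunp, fipmopuv), so the final letter is not what conditions the rule; the number of vowels is.
"waspotep" has 3 vowels. The stems with 3 vowels (helezup → helezupesh, nofhilul → nofhilulesh) add -esh.
The other patterns: stems with 1 vowel insert -un- after the first vowel; stems with 2 vowels add -uv.
So waspotep → waspotepesh.

waspotepesh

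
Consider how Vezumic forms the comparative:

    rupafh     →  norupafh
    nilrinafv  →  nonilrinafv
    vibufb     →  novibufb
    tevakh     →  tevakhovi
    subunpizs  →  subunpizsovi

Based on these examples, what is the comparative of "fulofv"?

rupafh and tevakh both end in -h yet inflect differently (norupafh, tevakhovi), so the final letter is not what conditions the rule; the second-to-last letter is.
"fulofv" has second-to-last letter 'f'. The stems whose second-to-last letter is 'f' (rupafh → norupafh, nilrinafv → nonilrinafv, vibufb → novibufb) add the prefix no-.
The other pattern: stems whose second-to-last letter is 'k' or 'z' add -ovi.
So fulofv → nofulofv.

nofulofv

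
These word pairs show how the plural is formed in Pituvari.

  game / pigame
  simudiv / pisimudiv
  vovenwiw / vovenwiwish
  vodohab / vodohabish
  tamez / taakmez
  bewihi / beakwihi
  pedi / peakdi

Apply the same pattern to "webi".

simudiv and vovenwiw both have last vowel 'i' yet inflect differently (pisimudiv, vovenwiwish), so the last vowel is not what conditions the rule; the final letter is.
"webi" ends in -i. The stems ending in -i (bewihi → beakwihi, pedi → peakdi) insert -ak- after the first vowel.
The other patterns: stems ending in -e or -v add the prefix pi-; stems ending in -b or -w add -ish.
So webi → weakbi.

weakbi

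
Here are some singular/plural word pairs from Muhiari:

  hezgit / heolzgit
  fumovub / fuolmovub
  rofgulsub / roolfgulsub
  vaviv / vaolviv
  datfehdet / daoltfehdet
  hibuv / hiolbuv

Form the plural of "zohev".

Every pair shown (hezgit → heolzgit, fumovub → fuolmovub, rofgulsub → roolfgulsub, …) follows the same rule: insert -ol- after the first vowel.
So zohev → zoolhev.

zoolhev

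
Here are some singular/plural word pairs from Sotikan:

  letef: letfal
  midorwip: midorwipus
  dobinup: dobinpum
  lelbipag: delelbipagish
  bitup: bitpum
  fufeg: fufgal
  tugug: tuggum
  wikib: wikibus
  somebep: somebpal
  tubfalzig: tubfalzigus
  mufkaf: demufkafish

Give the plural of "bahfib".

bahfibus

letef and mufkaf both end in -f yet inflect differently (letfal, demufkafish), so the final letter is not what conditions the rule; the last vowel is.
"bahfib" has last vowel 'i'. The stems whose last vowel is 'i' (midorwip → midorwipus, tubfalzig → tubfalzigus, wikib → wikibus) add -us.
The other patterns: stems whose last vowel is 'e' delete the last vowel and add -al; stems whose last vowel is 'a' add de- … -ish around the stem; stems whose last vowel is 'u' delete the last vowel and add -um.
So bahfib → bahfibus.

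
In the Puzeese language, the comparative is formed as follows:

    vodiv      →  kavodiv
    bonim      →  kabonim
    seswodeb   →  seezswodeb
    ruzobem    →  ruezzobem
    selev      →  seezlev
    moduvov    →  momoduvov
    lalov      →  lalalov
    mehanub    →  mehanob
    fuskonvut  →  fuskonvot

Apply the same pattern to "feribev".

feezribev

bonim and ruzobem both end in -m yet inflect differently (kabonim, ruezzobem), so the final letter is not what conditions the rule; the last vowel is.
"feribev" has last vowel 'e'. The stems whose last vowel is 'e' (seswodeb → seezswodeb, ruzobem → ruezzobem, selev → seezlev) insert -ez- after the first vowel.
The other patterns: stems whose last vowel is 'i' add the prefix ka-; stems whose last vowel is 'o' repeat the first consonant+vowel as a prefix; stems whose last vowel is 'u' change the last vowel to 'o'.
So feribev → feezribev.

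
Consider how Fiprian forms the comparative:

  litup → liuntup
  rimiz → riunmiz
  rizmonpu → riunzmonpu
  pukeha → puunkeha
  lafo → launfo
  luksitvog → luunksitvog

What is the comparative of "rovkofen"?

rounvkofen

Every pair shown (litup → liuntup, rimiz → riunmiz, rizmonpu → riunzmonpu, …) follows the same rule: insert -un- after the first vowel.
So rovkofen → rounvkofen.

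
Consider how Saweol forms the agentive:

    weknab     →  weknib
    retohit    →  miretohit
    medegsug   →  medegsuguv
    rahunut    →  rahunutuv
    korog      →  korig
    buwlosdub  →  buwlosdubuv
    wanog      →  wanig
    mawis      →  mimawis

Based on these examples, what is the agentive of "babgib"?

mibabgib

retohit and rahunut both end in -t yet inflect differently (miretohit, rahunutuv), so the final letter is not what conditions the rule; the last vowel is.
"babgib" has last vowel 'i'. The stems whose last vowel is 'i' (mawis → mimawis, retohit → miretohit) add the prefix mi-.
So babgib → mibabgib.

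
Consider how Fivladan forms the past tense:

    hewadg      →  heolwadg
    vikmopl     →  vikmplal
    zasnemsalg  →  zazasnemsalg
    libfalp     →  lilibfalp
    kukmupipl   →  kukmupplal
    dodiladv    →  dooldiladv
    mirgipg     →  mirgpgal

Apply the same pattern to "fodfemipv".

fodfempval

hewadg and zasnemsalg both end in -g yet inflect differently (heolwadg, zazasnemsalg), so the final letter is not what conditions the rule; the second-to-last letter is.
"fodfemipv" has second-to-last letter 'p'. The stems whose second-to-last letter is 'p' (mirgipg → mirgpgal, vikmopl → vikmplal, kukmupipl → kukmupplal) delete the last vowel and add -al.
The other patterns: stems whose second-to-last letter is 'd' insert -ol- after the first vowel; stems whose second-to-last letter is 'l' repeat the first consonant+vowel as a prefix.
So fodfemipv → fodfempval.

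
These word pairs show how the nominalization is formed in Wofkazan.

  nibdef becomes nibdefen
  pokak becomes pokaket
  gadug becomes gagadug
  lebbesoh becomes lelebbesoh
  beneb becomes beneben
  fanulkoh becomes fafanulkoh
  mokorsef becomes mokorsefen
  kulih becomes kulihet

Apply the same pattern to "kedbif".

kedbifet

lebbesoh and kulih both end in -h yet inflect differently (lelebbesoh, kulihet), so the final letter is not what conditions the rule; the last vowel is.
"kedbif" has last vowel 'i'. The one such stem in the data (kulih → kulihet) adds -et, so the same rule applies.
So kedbif → kedbifet.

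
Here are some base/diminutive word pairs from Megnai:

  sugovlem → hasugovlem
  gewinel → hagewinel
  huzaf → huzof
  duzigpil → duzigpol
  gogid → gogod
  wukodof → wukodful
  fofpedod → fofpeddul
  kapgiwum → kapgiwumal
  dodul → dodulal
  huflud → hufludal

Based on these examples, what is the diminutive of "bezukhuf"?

bezukhufal

gewinel and duzigpil both end in -l yet inflect differently (hagewinel, duzigpol), so the final letter is not what conditions the rule; the last vowel is.
"bezukhuf" has last vowel 'u'. The stems whose last vowel is 'u' (kapgiwum → kapgiwumal, dodul → dodulal, huflud → hufludal) add -al.
So bezukhuf → bezukhufal.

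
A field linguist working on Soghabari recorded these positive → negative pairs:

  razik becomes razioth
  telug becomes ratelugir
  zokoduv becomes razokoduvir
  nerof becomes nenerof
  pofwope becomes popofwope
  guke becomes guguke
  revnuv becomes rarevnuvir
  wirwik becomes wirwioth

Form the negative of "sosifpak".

razik and revnuv both begin with r- yet inflect differently (razioth, rarevnuvir), so the first letter is not what conditions the rule; the final letter is.
"sosifpak" ends in -k. The stems ending in -k (wirwik → wirwioth, razik → razioth) drop the final letter and add -oth.
The other patterns: stems ending in -e or -f repeat the first consonant+vowel as a prefix; stems ending in -g or -v add ra- … -ir around the stem.
So sosifpak → sosifpaoth.

sosifpaoth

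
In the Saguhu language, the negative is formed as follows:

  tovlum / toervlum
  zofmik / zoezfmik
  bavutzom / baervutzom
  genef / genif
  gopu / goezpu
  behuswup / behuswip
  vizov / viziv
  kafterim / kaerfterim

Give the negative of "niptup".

niptip

"niptup" ends in -p. The one such stem in the data (behuswup → behuswip) changes the last vowel to 'i' (as do vizov, genef), so the same rule applies.
So niptup → niptip.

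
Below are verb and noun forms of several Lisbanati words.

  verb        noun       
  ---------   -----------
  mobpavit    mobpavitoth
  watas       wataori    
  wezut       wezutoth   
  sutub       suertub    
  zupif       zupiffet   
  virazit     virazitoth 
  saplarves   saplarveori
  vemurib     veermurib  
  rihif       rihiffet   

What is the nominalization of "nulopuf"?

nulopuffet

zupif and virazit both have last vowel 'i' yet inflect differently (zupiffet, virazitoth), so the last vowel is not what conditions the rule; the final letter is.
"nulopuf" ends in -f. The stems ending in -f (zupif → zupiffet, rihif → rihiffet) double the final consonant and add -et.
So nulopuf → nulopuffet.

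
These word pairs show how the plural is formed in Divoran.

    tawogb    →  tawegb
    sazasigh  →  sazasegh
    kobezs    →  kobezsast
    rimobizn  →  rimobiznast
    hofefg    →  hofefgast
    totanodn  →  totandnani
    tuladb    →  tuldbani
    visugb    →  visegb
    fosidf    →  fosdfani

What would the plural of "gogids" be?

gogdsani

tuladb and visugb both end in -b yet inflect differently (tuldbani, visegb), so the final letter is not what conditions the rule; the second-to-last letter is.
"gogids" has second-to-last letter 'd'. The stems whose second-to-last letter is 'd' (fosidf → fosdfani, totanodn → totandnani, tuladb → tuldbani) delete the last vowel and add -ani.
So gogids → gogdsani.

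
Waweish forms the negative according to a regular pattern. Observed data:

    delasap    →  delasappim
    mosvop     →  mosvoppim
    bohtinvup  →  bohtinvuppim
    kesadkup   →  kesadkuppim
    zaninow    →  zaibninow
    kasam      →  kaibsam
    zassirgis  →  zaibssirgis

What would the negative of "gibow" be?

giibbow

mosvop and zaninow both have last vowel 'o' yet inflect differently (mosvoppim, zaibninow), so the last vowel is not what conditions the rule; the final letter is.
"gibow" ends in -w. The one such stem in the data (zaninow → zaibninow) inserts -ib- after the first vowel (as do kasam, zassirgis), so the same rule applies.
So gibow → giibbow.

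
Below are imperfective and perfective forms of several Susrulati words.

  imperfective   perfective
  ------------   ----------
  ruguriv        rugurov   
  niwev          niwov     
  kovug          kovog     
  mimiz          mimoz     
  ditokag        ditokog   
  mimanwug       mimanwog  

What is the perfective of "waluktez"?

waluktoz

Every pair shown (ruguriv → rugurov, niwev → niwov, kovug → kovog, …) follows the same rule: change the last vowel to 'o'.
So waluktez → waluktoz.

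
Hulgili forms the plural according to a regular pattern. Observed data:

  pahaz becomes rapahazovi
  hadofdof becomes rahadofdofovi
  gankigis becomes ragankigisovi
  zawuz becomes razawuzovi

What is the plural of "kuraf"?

Every pair shown (pahaz → rapahazovi, hadofdof → rahadofdofovi, gankigis → ragankigisovi, …) follows the same rule: add ra- … -ovi around the stem.
So kuraf → rakurafovi.

rakurafovi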